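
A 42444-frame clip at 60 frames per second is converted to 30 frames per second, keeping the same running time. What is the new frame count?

Target frames = source frames × (target rate / source rate) = 42444 × (30)/(60) = 42444 × 1/2 = 21222.

21222 frames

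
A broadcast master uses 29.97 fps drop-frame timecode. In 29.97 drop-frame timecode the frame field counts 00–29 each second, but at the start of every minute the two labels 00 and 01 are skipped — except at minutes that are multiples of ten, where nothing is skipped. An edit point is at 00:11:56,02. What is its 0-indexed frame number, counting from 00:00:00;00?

As if non-drop at 30 labels/s: (0 × 3600 + 11 × 60 + 56) × 30 + 2 = 21482.
Minute boundaries passed: 11; those not divisible by 10: 11 − 1 = 10; dropped labels = 2 × 10 = 20.
Actual frame index = 21482 − 20 = 21462.

21462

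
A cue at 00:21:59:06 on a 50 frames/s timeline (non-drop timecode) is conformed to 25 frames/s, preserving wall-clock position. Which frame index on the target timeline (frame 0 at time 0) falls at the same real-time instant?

frame 32978

Source frame index: (0×3600 + 21×60 + 59) × 50 + 6 = 65956.
Real time: 65956 / (50) = 32978/25 s.
Target frame: (32978/25) × (25) = 32978.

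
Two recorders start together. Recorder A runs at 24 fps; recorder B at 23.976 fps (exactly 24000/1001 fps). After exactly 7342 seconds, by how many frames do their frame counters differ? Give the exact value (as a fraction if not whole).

176208/1001 frames

A emits 24 × 7342 = 176208 frames; B emits 24000/1001 × 7342 = 176208000/1001.
Difference = 176208/1001 frames (≈ 176.0320); B is behind A.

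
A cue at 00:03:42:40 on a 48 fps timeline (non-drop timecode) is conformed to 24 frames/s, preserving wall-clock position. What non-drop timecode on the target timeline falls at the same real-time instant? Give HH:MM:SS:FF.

Source frame index: (0×3600 + 3×60 + 42) × 48 + 40 = 10696.
Real time: 10696 / (48) = 1337/6 s.
Target frame: (1337/6) × (24) = 5348.
At 24 labels/s: frame 5348 → 00:03:42:20.

00:03:42:20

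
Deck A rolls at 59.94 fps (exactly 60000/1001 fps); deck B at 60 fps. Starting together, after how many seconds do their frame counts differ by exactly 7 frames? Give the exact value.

7007/60 seconds

The gap grows by |60 − 60000/1001| = 60/1001 frames per second.
Time for a 7-frame gap: 7 ÷ (60/1001) = 7007/60 s.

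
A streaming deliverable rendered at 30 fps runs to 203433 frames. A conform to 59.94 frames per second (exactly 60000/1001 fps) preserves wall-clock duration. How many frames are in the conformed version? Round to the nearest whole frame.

Frames at target rate = 203433 × (60000/1001) / (30) = 406866000/1001 ≈ 406459.540.
Nearest whole frame: 406460.

406460 frames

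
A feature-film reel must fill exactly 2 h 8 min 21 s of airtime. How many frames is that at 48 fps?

2 h 8 min 21 s = 7701 s.
Frames = 7701 × 48 = 369648.

369648 frames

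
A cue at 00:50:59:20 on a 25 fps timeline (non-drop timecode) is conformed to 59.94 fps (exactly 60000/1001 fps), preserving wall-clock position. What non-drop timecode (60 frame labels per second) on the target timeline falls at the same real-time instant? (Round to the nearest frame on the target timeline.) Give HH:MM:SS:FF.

00:50:56:45

Source frame index: (0×3600 + 50×60 + 59) × 25 + 20 = 76495.
Real time: 76495 / (25) = 15299/5 s.
Target frame: (15299/5) × (60000/1001) = 183588000/1001 ≈ 183404.595 → 183405.
At 60 labels/s: frame 183405 → 00:50:56:45.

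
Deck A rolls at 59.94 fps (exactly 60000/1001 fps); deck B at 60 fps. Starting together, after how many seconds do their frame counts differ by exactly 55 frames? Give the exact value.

The gap grows by |60 − 60000/1001| = 60/1001 frames per second.
Time for a 55-frame gap: 55 ÷ (60/1001) = 11011/12 s.

11011/12 seconds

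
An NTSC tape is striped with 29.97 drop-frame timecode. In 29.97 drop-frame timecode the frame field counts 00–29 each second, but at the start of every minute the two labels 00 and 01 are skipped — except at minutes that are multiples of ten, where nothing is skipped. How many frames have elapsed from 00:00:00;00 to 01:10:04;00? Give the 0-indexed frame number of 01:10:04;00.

Complete 10-minute blocks: 7, each 17982 frames → 125874.
Remaining 0 whole minutes in the current block: 0 frames.
Within the current minute: 4 × 30 + 0 = 120. Total = 125874 + 0 + 120 = 125994.

125994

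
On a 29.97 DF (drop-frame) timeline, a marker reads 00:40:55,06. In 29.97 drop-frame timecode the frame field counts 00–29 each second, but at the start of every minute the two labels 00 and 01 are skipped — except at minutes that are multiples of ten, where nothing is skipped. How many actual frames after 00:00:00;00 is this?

73584

As if non-drop at 30 labels/s: (0 × 3600 + 40 × 60 + 55) × 30 + 6 = 73656.
Minute boundaries passed: 40; those not divisible by 10: 40 − 4 = 36; dropped labels = 2 × 36 = 72.
Actual frame index = 73656 − 72 = 73584.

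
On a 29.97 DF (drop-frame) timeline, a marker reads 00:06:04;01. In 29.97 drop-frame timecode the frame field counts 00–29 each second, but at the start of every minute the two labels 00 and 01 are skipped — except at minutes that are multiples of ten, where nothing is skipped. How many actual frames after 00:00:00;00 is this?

Complete 10-minute blocks: 0, each 17982 frames → 0.
Remaining 6 whole minutes in the current block: 1800 + 5 × 1798 = 10790 frames.
Within the current minute: 4 × 30 + 1 − 2 = 119 (labels ;00/;01 skipped at this minute). Total = 0 + 10790 + 119 = 10909.

10909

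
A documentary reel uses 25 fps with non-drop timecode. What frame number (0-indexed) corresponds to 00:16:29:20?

Total seconds to the label: (0 × 3600 + 16 × 60 + 29) = 989.
Frame index = 989 × 25 + 20 = 24745.

frame 24745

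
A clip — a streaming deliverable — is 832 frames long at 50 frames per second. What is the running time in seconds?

16.64 seconds

Running time = 832 / (50) = 16.64 s.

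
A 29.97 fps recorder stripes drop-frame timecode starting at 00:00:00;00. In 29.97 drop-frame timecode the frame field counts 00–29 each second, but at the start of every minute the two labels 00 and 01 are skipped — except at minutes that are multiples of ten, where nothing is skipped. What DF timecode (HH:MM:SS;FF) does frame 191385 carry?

01:46:25;27

Ten DF minutes hold 17982 frames, so frame 191385 lies in block 10 (frames 179820–197801) with 11565 frames into that block.
The block's first minute is 1800 frames and the rest 1798 each; 11565 frames reaches minute 6, so 10 × 18 + 6 × 2 = 192 labels have been skipped so far.
Adding those back, label number 191385 + 192 = 191577 at 30 labels/s is 6385 s + 27 f = 1 h 46 min 25 s frame 27, i.e. 01:46:25;27.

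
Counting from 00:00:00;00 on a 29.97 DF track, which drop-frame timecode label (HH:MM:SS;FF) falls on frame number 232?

Each 10-minute DF block holds 10 × 60 × 30 − 9 × 2 = 17982 frames. 232 ÷ 17982 → 0 full blocks, remainder 232.
Within the partial block the first minute is 1800 frames and each further minute 1798, so 0 further minute boundaries passed. Total skipped labels = 18 × 0 + 2 × 0 = 0.
Non-drop label index = 232 + 0 = 232; at 30 labels/s that is 00:00:07:22, i.e. DF 00:00:07;22.

00:00:07;22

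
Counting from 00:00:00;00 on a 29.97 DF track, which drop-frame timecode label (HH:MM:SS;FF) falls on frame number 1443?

00:00:48;03

Ten DF minutes hold 17982 frames, so frame 1443 lies in block 0 (frames 0–17981) with 1443 frames into that block.
The block's first minute is 1800 frames and the rest 1798 each; 1443 frames reaches minute 0, so 0 × 18 + 0 × 2 = 0 labels have been skipped so far.
Adding those back, label number 1443 + 0 = 1443 at 30 labels/s is 48 s + 3 f = 0 h 0 min 48 s frame 3, i.e. 00:00:48;03.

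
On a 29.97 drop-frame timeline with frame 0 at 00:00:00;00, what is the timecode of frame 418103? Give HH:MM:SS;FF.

Each 10-minute DF block holds 10 × 60 × 30 − 9 × 2 = 17982 frames. 418103 ÷ 17982 → 23 full blocks, remainder 4517.
Within the partial block the first minute is 1800 frames and each further minute 1798, so 2 further minute boundaries passed. Total skipped labels = 18 × 23 + 2 × 2 = 418.
Non-drop label index = 418103 + 418 = 418521; at 30 labels/s that is 03:52:30:21, i.e. DF 03:52:30;21.

03:52:30;21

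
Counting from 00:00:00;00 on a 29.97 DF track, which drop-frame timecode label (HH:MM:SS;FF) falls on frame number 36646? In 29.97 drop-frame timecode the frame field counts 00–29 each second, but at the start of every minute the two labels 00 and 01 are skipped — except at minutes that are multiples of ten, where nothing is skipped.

Each 10-minute DF block holds 10 × 60 × 30 − 9 × 2 = 17982 frames. 36646 ÷ 17982 → 2 full blocks, remainder 682.
Within the partial block the first minute is 1800 frames and each further minute 1798, so 0 further minute boundaries passed. Total skipped labels = 18 × 2 + 2 × 0 = 36.
Non-drop label index = 36646 + 36 = 36682; at 30 labels/s that is 00:20:22:22, i.e. DF 00:20:22;22.

00:20:22;22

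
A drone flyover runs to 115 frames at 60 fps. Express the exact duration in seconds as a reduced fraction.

23/12 seconds

Running time = 115 ÷ (60) = 115 × 1/60 = 23/12 s.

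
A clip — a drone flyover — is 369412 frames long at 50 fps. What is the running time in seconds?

Running time = 369412 / (50) = 7388.24 s.

7388.24 seconds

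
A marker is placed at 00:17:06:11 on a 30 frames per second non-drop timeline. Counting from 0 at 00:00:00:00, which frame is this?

Total seconds to the label: (0 × 3600 + 17 × 60 + 6) = 1026.
Frame index = 1026 × 30 + 11 = 30791.

30791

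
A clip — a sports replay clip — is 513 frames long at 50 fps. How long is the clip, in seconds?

10.26 seconds

Running time = 513 / (50) = 10.26 s.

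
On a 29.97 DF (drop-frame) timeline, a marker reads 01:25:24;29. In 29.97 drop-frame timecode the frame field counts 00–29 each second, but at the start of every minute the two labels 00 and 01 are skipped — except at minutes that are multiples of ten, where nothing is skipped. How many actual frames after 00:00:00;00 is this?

153595

Complete 10-minute blocks: 8, each 17982 frames → 143856.
Remaining 5 whole minutes in the current block: 1800 + 4 × 1798 = 8992 frames.
Within the current minute: 24 × 30 + 29 − 2 = 747 (labels ;00/;01 skipped at this minute). Total = 143856 + 8992 + 747 = 153595.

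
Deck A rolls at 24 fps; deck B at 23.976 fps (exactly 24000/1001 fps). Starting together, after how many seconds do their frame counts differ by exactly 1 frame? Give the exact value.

1001/24 seconds

The gap grows by |24000/1001 − 24| = 24/1001 frames per second.
Time for a 1-frame gap: 1 ÷ (24/1001) = 1001/24 s.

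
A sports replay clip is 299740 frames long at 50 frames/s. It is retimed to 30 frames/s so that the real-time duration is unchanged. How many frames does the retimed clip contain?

Target frames = source frames × (target rate / source rate) = 299740 × (30)/(50) = 299740 × 3/5 = 179844.

179844 frames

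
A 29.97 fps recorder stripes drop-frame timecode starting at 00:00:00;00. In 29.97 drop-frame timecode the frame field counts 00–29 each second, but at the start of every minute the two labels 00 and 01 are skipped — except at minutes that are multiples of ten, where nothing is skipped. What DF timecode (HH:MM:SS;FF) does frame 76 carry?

Ten DF minutes hold 17982 frames, so frame 76 lies in block 0 (frames 0–17981) with 76 frames into that block.
The block's first minute is 1800 frames and the rest 1798 each; 76 frames reaches minute 0, so 0 × 18 + 0 × 2 = 0 labels have been skipped so far.
Adding those back, label number 76 + 0 = 76 at 30 labels/s is 2 s + 16 f = 0 h 0 min 2 s frame 16, i.e. 00:00:02;16.

00:00:02;16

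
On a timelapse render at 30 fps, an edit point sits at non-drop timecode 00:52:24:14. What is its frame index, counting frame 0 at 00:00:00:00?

94334

Total seconds to the label: (0 × 3600 + 52 × 60 + 24) = 3144.
Frame index = 3144 × 30 + 14 = 94334.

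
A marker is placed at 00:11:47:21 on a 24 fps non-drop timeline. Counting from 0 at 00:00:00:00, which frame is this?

16989

Total seconds to the label: (0 × 3600 + 11 × 60 + 47) = 707.
Frame index = 707 × 24 + 21 = 16989.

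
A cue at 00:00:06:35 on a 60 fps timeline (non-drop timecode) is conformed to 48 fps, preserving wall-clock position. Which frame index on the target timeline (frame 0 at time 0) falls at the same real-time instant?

frame 316

Source frame index: (0×3600 + 0×60 + 6) × 60 + 35 = 395.
Real time: 395 / (60) = 79/12 s.
Target frame: (79/12) × (48) = 316.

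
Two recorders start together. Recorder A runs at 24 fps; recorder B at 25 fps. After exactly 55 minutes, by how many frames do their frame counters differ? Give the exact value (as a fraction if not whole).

3300 frames

55 min = 3300 s.
A emits 24 × 3300 = 79200 frames; B emits 25 × 3300 = 82500.
Difference = 3300 frames; B is ahead of A.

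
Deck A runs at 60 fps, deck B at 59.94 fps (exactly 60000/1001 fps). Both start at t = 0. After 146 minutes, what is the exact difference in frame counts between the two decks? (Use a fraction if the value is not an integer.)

525600/1001 frames

146 min = 8760 s.
A emits 60 × 8760 = 525600 frames; B emits 60000/1001 × 8760 = 525600000/1001.
Difference = 525600/1001 frames (≈ 525.0749); B is behind A.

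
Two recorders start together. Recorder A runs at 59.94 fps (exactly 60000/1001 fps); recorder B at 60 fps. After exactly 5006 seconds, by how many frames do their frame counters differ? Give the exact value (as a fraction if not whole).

A emits 60000/1001 × 5006 = 300360000/1001 frames; B emits 60 × 5006 = 300360.
Difference = 300360/1001 frames (≈ 300.0599); B is ahead of A.

300360/1001 frames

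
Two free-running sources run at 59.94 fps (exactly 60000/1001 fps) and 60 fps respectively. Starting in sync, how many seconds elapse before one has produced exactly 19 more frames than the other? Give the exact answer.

The gap grows by |60 − 60000/1001| = 60/1001 frames per second.
Time for a 19-frame gap: 19 ÷ (60/1001) = 19019/60 s.

19019/60 seconds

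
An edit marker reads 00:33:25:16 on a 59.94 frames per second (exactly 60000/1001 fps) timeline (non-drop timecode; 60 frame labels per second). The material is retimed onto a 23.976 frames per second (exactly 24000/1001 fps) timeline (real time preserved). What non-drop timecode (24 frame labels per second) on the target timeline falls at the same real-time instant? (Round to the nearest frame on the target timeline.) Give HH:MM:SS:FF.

00:33:25:06

Source frame index: (0×3600 + 33×60 + 25) × 60 + 16 = 120316.
Real time: 120316 / (60000/1001) = 30109079/15000 s.
Target frame: (30109079/15000) × (24000/1001) = 240632/5 ≈ 48126.400 → 48126.
At 24 labels/s: frame 48126 → 00:33:25:06.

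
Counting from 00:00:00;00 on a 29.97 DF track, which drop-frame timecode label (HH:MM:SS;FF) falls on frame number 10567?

Ten DF minutes hold 17982 frames, so frame 10567 lies in block 0 (frames 0–17981) with 10567 frames into that block.
The block's first minute is 1800 frames and the rest 1798 each; 10567 frames reaches minute 5, so 0 × 18 + 5 × 2 = 10 labels have been skipped so far.
Adding those back, label number 10567 + 10 = 10577 at 30 labels/s is 352 s + 17 f = 0 h 5 min 52 s frame 17, i.e. 00:05:52;17.

00:05:52;17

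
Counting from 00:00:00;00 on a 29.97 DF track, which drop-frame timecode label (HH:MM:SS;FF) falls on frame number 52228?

00:29:02;22

Each 10-minute DF block holds 10 × 60 × 30 − 9 × 2 = 17982 frames. 52228 ÷ 17982 → 2 full blocks, remainder 16264.
Within the partial block the first minute is 1800 frames and each further minute 1798, so 9 further minute boundaries passed. Total skipped labels = 18 × 2 + 2 × 9 = 54.
Non-drop label index = 52228 + 54 = 52282; at 30 labels/s that is 00:29:02:22, i.e. DF 00:29:02;22.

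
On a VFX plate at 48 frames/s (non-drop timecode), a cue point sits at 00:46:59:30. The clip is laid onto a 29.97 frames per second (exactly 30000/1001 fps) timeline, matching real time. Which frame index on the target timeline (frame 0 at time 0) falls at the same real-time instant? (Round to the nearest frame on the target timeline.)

Source frame index: (0×3600 + 46×60 + 59) × 48 + 30 = 135342.
Real time: 135342 / (48) = 22557/8 s.
Target frame: (22557/8) × (30000/1001) = 84588750/1001 ≈ 84504.246 → 84504.

frame 84504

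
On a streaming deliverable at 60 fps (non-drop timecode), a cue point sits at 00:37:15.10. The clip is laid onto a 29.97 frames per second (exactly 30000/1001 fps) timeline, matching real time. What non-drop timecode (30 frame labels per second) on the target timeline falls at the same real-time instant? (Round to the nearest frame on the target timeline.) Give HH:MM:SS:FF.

Source frame index: (0×3600 + 37×60 + 15) × 60 + 10 = 134110.
Real time: 134110 / (60) = 13411/6 s.
Target frame: (13411/6) × (30000/1001) = 67055000/1001 ≈ 66988.012 → 66988.
At 30 labels/s: frame 66988 → 00:37:12:28.

00:37:12:28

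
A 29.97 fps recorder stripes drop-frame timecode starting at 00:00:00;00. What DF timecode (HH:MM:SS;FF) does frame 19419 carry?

00:10:47;27

Each 10-minute DF block holds 10 × 60 × 30 − 9 × 2 = 17982 frames. 19419 ÷ 17982 → 1 full block, remainder 1437.
Within the partial block the first minute is 1800 frames and each further minute 1798, so 0 further minute boundaries passed. Total skipped labels = 18 × 1 + 2 × 0 = 18.
Non-drop label index = 19419 + 18 = 19437; at 30 labels/s that is 00:10:47:27, i.e. DF 00:10:47;27.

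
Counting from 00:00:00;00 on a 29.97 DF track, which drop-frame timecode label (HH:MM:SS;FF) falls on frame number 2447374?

Ten DF minutes hold 17982 frames, so frame 2447374 lies in block 136 (frames 2445552–2463533) with 1822 frames into that block.
The block's first minute is 1800 frames and the rest 1798 each; 1822 frames reaches minute 1, so 136 × 18 + 1 × 2 = 2450 labels have been skipped so far.
Adding those back, label number 2447374 + 2450 = 2449824 at 30 labels/s is 81660 s + 24 f = 22 h 41 min 0 s frame 24, i.e. 22:41:00;24.

22:41:00;24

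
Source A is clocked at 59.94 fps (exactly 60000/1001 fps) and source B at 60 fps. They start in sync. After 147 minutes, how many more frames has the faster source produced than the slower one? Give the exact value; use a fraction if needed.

147 min = 8820 s.
A emits 60000/1001 × 8820 = 75600000/143 frames; B emits 60 × 8820 = 529200.
Difference = 75600/143 frames (≈ 528.6713); B is ahead of A.

75600/143 frames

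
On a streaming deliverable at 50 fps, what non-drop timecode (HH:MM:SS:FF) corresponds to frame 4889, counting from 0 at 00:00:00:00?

00:01:37:39

4889 ÷ 50 = 97 full seconds, remainder 39 frames.
97 s = 0 h 1 min 37 s.
Timecode: 00:01:37:39.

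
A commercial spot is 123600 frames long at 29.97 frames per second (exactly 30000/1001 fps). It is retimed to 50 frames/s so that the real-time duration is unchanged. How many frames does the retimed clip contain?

206206 frames

Target frames = source frames × (target rate / source rate) = 123600 × (50)/(30000/1001) = 123600 × 1001/600 = 206206.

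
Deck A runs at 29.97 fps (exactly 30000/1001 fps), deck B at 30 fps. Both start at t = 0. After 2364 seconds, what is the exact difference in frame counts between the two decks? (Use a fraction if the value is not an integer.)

70920/1001 frames

A emits 30000/1001 × 2364 = 70920000/1001 frames; B emits 30 × 2364 = 70920.
Difference = 70920/1001 frames (≈ 70.8492); B is ahead of A.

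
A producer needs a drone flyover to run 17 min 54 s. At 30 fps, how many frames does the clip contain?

17 min 54 s = 1074 s.
Frames = 1074 × 30 = 32220.

32220 frames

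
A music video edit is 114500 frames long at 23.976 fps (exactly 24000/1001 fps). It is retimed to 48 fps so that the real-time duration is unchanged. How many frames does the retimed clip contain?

Target frames = source frames × (target rate / source rate) = 114500 × (48)/(24000/1001) = 114500 × 1001/500 = 229229.

229229 frames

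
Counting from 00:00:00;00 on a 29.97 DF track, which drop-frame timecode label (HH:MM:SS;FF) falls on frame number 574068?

Ten DF minutes hold 17982 frames, so frame 574068 lies in block 31 (frames 557442–575423) with 16626 frames into that block.
The block's first minute is 1800 frames and the rest 1798 each; 16626 frames reaches minute 9, so 31 × 18 + 9 × 2 = 576 labels have been skipped so far.
Adding those back, label number 574068 + 576 = 574644 at 30 labels/s is 19154 s + 24 f = 5 h 19 min 14 s frame 24, i.e. 05:19:14;24.

05:19:14;24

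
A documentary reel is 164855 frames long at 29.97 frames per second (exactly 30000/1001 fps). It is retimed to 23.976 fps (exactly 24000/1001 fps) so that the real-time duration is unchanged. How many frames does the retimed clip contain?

131884 frames

Target frames = source frames × (target rate / source rate) = 164855 × (24000/1001)/(30000/1001) = 164855 × 4/5 = 131884.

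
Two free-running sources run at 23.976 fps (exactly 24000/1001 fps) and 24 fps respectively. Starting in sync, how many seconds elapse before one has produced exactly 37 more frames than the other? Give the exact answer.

The gap grows by |24 − 24000/1001| = 24/1001 frames per second.
Time for a 37-frame gap: 37 ÷ (24/1001) = 37037/24 s.

37037/24 seconds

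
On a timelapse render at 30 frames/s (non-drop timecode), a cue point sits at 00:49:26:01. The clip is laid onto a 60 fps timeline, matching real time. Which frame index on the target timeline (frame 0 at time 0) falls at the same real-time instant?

frame 177962

Source frame index: (0×3600 + 49×60 + 26) × 30 + 1 = 88981.
Real time: 88981 / (30) = 88981/30 s.
Target frame: (88981/30) × (60) = 177962.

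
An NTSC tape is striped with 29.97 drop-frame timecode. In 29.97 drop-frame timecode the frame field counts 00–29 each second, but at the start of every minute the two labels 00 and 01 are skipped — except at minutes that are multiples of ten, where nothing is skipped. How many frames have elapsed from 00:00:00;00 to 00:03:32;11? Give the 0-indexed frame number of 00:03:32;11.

Complete 10-minute blocks: 0, each 17982 frames → 0.
Remaining 3 whole minutes in the current block: 1800 + 2 × 1798 = 5396 frames.
Within the current minute: 32 × 30 + 11 − 2 = 969 (labels ;00/;01 skipped at this minute). Total = 0 + 5396 + 969 = 6365.

6365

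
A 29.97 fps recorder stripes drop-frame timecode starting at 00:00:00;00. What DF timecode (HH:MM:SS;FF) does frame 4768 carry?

Each 10-minute DF block holds 10 × 60 × 30 − 9 × 2 = 17982 frames. 4768 ÷ 17982 → 0 full blocks, remainder 4768.
Within the partial block the first minute is 1800 frames and each further minute 1798, so 2 further minute boundaries passed. Total skipped labels = 18 × 0 + 2 × 2 = 4.
Non-drop label index = 4768 + 4 = 4772; at 30 labels/s that is 00:02:39:02, i.e. DF 00:02:39;02.

00:02:39;02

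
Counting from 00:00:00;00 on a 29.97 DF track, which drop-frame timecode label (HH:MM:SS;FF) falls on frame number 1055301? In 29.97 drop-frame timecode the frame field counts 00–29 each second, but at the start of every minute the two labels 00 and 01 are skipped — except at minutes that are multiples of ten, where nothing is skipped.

09:46:51;27

Each 10-minute DF block holds 10 × 60 × 30 − 9 × 2 = 17982 frames. 1055301 ÷ 17982 → 58 full blocks, remainder 12345.
Within the partial block the first minute is 1800 frames and each further minute 1798, so 6 further minute boundaries passed. Total skipped labels = 18 × 58 + 2 × 6 = 1056.
Non-drop label index = 1055301 + 1056 = 1056357; at 30 labels/s that is 09:46:51:27, i.e. DF 09:46:51;27.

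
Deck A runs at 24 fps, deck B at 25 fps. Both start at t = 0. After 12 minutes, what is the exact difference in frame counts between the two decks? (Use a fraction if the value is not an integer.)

720 frames

12 min = 720 s.
A emits 24 × 720 = 17280 frames; B emits 25 × 720 = 18000.
Difference = 720 frames; B is ahead of A.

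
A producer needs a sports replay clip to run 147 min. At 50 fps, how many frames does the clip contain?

441000 frames

147 min = 8820 s.
Frames = 8820 × 50 = 441000.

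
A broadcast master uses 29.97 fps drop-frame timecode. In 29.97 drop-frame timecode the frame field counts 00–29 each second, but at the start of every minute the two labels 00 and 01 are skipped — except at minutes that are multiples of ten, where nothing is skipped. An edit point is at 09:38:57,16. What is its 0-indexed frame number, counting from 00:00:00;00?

As if non-drop at 30 labels/s: (9 × 3600 + 38 × 60 + 57) × 30 + 16 = 1042126.
Minute boundaries passed: 578; those not divisible by 10: 578 − 57 = 521; dropped labels = 2 × 521 = 1042.
Actual frame index = 1042126 − 1042 = 1041084.

1041084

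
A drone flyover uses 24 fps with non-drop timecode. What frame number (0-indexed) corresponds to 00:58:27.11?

84179

Total seconds to the label: (0 × 3600 + 58 × 60 + 27) = 3507.
Frame index = 3507 × 24 + 11 = 84179.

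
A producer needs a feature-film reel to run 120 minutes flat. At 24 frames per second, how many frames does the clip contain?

172800 frames

120 min = 7200 s.
Frames = 7200 × 24 = 172800.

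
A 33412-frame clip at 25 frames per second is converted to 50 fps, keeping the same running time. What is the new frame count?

66824 frames

Frames at target rate = 33412 × (50) / (25) = 66824.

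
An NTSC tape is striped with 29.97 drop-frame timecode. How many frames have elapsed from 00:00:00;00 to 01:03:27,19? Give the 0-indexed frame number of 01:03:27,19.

114115

As if non-drop at 30 labels/s: (1 × 3600 + 3 × 60 + 27) × 30 + 19 = 114229.
Minute boundaries passed: 63; those not divisible by 10: 63 − 6 = 57; dropped labels = 2 × 57 = 114.
Actual frame index = 114229 − 114 = 114115.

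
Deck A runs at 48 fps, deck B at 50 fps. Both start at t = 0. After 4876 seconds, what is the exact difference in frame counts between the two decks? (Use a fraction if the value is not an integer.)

9752 frames

A emits 48 × 4876 = 234048 frames; B emits 50 × 4876 = 243800.
Difference = 9752 frames; B is ahead of A.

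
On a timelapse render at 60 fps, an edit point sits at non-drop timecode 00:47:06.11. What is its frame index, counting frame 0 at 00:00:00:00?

frame 169571

Total seconds to the label: (0 × 3600 + 47 × 60 + 6) = 2826.
Frame index = 2826 × 60 + 11 = 169571.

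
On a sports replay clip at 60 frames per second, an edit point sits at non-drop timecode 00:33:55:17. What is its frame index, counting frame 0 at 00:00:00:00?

122117

Total seconds to the label: (0 × 3600 + 33 × 60 + 55) = 2035.
Frame index = 2035 × 60 + 17 = 122117.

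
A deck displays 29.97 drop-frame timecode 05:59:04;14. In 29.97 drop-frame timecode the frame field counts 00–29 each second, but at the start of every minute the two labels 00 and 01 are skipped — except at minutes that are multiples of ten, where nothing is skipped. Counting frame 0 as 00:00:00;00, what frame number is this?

645686

As if non-drop at 30 labels/s: (5 × 3600 + 59 × 60 + 4) × 30 + 14 = 646334.
Minute boundaries passed: 359; those not divisible by 10: 359 − 35 = 324; dropped labels = 2 × 324 = 648.
Actual frame index = 646334 − 648 = 645686.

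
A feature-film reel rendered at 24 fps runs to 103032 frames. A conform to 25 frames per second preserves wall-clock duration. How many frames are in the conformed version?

107325 frames

Target frames = source frames × (target rate / source rate) = 103032 × (25)/(24) = 103032 × 25/24 = 107325.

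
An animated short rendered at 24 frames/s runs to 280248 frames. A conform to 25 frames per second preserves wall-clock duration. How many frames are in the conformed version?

291925 frames

Target frames = source frames × (target rate / source rate) = 280248 × (25)/(24) = 280248 × 25/24 = 291925.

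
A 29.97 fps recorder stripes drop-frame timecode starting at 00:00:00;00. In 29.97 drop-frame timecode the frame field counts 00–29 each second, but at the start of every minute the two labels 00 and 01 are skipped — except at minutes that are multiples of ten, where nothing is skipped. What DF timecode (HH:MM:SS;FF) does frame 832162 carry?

Ten DF minutes hold 17982 frames, so frame 832162 lies in block 46 (frames 827172–845153) with 4990 frames into that block.
The block's first minute is 1800 frames and the rest 1798 each; 4990 frames reaches minute 2, so 46 × 18 + 2 × 2 = 832 labels have been skipped so far.
Adding those back, label number 832162 + 832 = 832994 at 30 labels/s is 27766 s + 14 f = 7 h 42 min 46 s frame 14, i.e. 07:42:46;14.

07:42:46;14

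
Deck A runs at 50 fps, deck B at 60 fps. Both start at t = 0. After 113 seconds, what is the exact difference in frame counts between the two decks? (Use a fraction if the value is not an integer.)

A emits 50 × 113 = 5650 frames; B emits 60 × 113 = 6780.
Difference = 1130 frames; B is ahead of A.

1130 frames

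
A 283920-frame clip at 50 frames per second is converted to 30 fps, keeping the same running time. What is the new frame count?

170352 frames

Target frames = source frames × (target rate / source rate) = 283920 × (30)/(50) = 283920 × 3/5 = 170352.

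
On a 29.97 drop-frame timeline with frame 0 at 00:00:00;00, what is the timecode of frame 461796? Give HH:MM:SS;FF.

04:16:48;18

Each 10-minute DF block holds 10 × 60 × 30 − 9 × 2 = 17982 frames. 461796 ÷ 17982 → 25 full blocks, remainder 12246.
Within the partial block the first minute is 1800 frames and each further minute 1798, so 6 further minute boundaries passed. Total skipped labels = 18 × 25 + 2 × 6 = 462.
Non-drop label index = 461796 + 462 = 462258; at 30 labels/s that is 04:16:48:18, i.e. DF 04:16:48;18.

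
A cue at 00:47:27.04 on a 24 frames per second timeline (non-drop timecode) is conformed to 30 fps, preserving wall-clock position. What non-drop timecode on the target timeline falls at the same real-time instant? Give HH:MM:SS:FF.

00:47:27:05

Source frame index: (0×3600 + 47×60 + 27) × 24 + 4 = 68332.
Real time: 68332 / (24) = 17083/6 s.
Target frame: (17083/6) × (30) = 85415.
At 30 labels/s: frame 85415 → 00:47:27:05.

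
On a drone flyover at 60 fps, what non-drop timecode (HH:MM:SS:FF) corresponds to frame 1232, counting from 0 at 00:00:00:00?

00:00:20:32

1232 ÷ 60 = 20 full seconds, remainder 32 frames.
20 s = 0 h 0 min 20 s.
Timecode: 00:00:20:32.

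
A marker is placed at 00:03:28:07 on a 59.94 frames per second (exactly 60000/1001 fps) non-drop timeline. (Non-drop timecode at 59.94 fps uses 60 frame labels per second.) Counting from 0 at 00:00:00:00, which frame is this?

Total seconds to the label: (0 × 3600 + 3 × 60 + 28) = 208.
Frame index = 208 × 60 + 7 = 12487.

frame 12487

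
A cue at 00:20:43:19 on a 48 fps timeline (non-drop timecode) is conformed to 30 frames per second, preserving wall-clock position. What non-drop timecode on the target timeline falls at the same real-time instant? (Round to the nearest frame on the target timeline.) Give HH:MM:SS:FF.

00:20:43:12

Source frame index: (0×3600 + 20×60 + 43) × 48 + 19 = 59683.
Real time: 59683 / (48) = 59683/48 s.
Target frame: (59683/48) × (30) = 298415/8 ≈ 37301.875 → 37302.
At 30 labels/s: frame 37302 → 00:20:43:12.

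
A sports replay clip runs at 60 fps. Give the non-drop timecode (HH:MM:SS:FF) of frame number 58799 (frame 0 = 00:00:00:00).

58799 ÷ 60 = 979 full seconds, remainder 59 frames.
979 s = 0 h 16 min 19 s.
Timecode: 00:16:19:59.

00:16:19:59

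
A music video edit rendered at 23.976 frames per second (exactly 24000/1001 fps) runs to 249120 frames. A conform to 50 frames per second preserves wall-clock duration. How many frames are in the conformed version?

Target frames = source frames × (target rate / source rate) = 249120 × (50)/(24000/1001) = 249120 × 1001/480 = 519519.

519519 frames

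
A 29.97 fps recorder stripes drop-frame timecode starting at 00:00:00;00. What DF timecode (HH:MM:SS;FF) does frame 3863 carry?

Each 10-minute DF block holds 10 × 60 × 30 − 9 × 2 = 17982 frames. 3863 ÷ 17982 → 0 full blocks, remainder 3863.
Within the partial block the first minute is 1800 frames and each further minute 1798, so 2 further minute boundaries passed. Total skipped labels = 18 × 0 + 2 × 2 = 4.
Non-drop label index = 3863 + 4 = 3867; at 30 labels/s that is 00:02:08:27, i.e. DF 00:02:08;27.

00:02:08;27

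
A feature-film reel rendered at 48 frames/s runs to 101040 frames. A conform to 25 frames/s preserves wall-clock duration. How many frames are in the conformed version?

Target frames = source frames × (target rate / source rate) = 101040 × (25)/(48) = 101040 × 25/48 = 52625.

52625 frames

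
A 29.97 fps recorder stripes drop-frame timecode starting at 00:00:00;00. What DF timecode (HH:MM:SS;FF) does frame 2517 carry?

Ten DF minutes hold 17982 frames, so frame 2517 lies in block 0 (frames 0–17981) with 2517 frames into that block.
The block's first minute is 1800 frames and the rest 1798 each; 2517 frames reaches minute 1, so 0 × 18 + 1 × 2 = 2 labels have been skipped so far.
Adding those back, label number 2517 + 2 = 2519 at 30 labels/s is 83 s + 29 f = 0 h 1 min 23 s frame 29, i.e. 00:01:23;29.

00:01:23;29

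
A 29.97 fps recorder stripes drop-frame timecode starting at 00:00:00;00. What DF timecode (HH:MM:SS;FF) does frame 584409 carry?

05:24:59;23

Each 10-minute DF block holds 10 × 60 × 30 − 9 × 2 = 17982 frames. 584409 ÷ 17982 → 32 full blocks, remainder 8985.
Within the partial block the first minute is 1800 frames and each further minute 1798, so 4 further minute boundaries passed. Total skipped labels = 18 × 32 + 2 × 4 = 584.
Non-drop label index = 584409 + 584 = 584993; at 30 labels/s that is 05:24:59:23, i.e. DF 05:24:59;23.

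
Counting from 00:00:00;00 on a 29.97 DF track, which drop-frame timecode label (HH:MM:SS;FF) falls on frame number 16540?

00:09:11;28

Ten DF minutes hold 17982 frames, so frame 16540 lies in block 0 (frames 0–17981) with 16540 frames into that block.
The block's first minute is 1800 frames and the rest 1798 each; 16540 frames reaches minute 9, so 0 × 18 + 9 × 2 = 18 labels have been skipped so far.
Adding those back, label number 16540 + 18 = 16558 at 30 labels/s is 551 s + 28 f = 0 h 9 min 11 s frame 28, i.e. 00:09:11;28.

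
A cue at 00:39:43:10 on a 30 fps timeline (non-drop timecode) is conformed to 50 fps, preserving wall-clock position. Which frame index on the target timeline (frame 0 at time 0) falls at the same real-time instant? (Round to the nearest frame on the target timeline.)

frame 119167

Source frame index: (0×3600 + 39×60 + 43) × 30 + 10 = 71500.
Real time: 71500 / (30) = 7150/3 s.
Target frame: (7150/3) × (50) = 357500/3 ≈ 119166.667 → 119167.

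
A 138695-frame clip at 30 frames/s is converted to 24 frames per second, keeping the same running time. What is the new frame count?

110956 frames

Target frames = source frames × (target rate / source rate) = 138695 × (24)/(30) = 138695 × 4/5 = 110956.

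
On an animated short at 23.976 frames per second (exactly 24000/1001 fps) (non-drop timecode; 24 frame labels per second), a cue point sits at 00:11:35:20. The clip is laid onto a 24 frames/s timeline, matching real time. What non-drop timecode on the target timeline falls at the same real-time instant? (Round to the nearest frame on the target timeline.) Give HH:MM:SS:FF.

Source frame index: (0×3600 + 11×60 + 35) × 24 + 20 = 16700.
Real time: 16700 / (24000/1001) = 167167/240 s.
Target frame: (167167/240) × (24) = 167167/10 ≈ 16716.700 → 16717.
At 24 labels/s: frame 16717 → 00:11:36:13.

00:11:36:13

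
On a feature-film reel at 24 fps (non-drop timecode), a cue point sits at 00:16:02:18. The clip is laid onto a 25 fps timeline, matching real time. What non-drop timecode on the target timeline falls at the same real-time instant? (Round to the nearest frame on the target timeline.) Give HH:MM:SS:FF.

Source frame index: (0×3600 + 16×60 + 2) × 24 + 18 = 23106.
Real time: 23106 / (24) = 3851/4 s.
Target frame: (3851/4) × (25) = 96275/4 ≈ 24068.750 → 24069.
At 25 labels/s: frame 24069 → 00:16:02:19.

00:16:02:19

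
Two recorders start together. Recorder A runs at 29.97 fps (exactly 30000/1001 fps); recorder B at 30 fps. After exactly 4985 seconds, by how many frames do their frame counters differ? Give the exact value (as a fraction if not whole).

149550/1001 frames

A emits 30000/1001 × 4985 = 149550000/1001 frames; B emits 30 × 4985 = 149550.
Difference = 149550/1001 frames (≈ 149.4006); B is ahead of A.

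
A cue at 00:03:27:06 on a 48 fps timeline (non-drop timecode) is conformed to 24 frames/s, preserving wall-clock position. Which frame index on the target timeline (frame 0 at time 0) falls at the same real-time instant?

frame 4971

Source frame index: (0×3600 + 3×60 + 27) × 48 + 6 = 9942.
Real time: 9942 / (48) = 1657/8 s.
Target frame: (1657/8) × (24) = 4971.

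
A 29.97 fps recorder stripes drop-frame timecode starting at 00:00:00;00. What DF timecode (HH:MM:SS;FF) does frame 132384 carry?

01:13:37;06

Ten DF minutes hold 17982 frames, so frame 132384 lies in block 7 (frames 125874–143855) with 6510 frames into that block.
The block's first minute is 1800 frames and the rest 1798 each; 6510 frames reaches minute 3, so 7 × 18 + 3 × 2 = 132 labels have been skipped so far.
Adding those back, label number 132384 + 132 = 132516 at 30 labels/s is 4417 s + 6 f = 1 h 13 min 37 s frame 6, i.e. 01:13:37;06.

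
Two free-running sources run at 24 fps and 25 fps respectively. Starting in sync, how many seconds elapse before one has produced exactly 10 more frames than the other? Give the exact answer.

10 seconds

The gap grows by |25 − 24| = 1 frame per second.
Time for a 10-frame gap: 10 ÷ (1) = 10 s.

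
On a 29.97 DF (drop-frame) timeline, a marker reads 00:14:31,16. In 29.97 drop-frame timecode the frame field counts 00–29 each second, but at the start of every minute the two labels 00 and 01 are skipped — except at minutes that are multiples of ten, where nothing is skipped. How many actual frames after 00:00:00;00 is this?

As if non-drop at 30 labels/s: (0 × 3600 + 14 × 60 + 31) × 30 + 16 = 26146.
Minute boundaries passed: 14; those not divisible by 10: 14 − 1 = 13; dropped labels = 2 × 13 = 26.
Actual frame index = 26146 − 26 = 26120.

26120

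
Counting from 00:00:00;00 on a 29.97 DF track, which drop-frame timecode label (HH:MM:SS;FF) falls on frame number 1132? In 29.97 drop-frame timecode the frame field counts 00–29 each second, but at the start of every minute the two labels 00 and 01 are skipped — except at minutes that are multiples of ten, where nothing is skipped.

Each 10-minute DF block holds 10 × 60 × 30 − 9 × 2 = 17982 frames. 1132 ÷ 17982 → 0 full blocks, remainder 1132.
Within the partial block the first minute is 1800 frames and each further minute 1798, so 0 further minute boundaries passed. Total skipped labels = 18 × 0 + 2 × 0 = 0.
Non-drop label index = 1132 + 0 = 1132; at 30 labels/s that is 00:00:37:22, i.e. DF 00:00:37;22.

00:00:37;22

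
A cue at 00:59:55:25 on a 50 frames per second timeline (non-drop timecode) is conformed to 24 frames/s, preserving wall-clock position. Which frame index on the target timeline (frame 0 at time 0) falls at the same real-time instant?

Source frame index: (0×3600 + 59×60 + 55) × 50 + 25 = 179775.
Real time: 179775 / (50) = 7191/2 s.
Target frame: (7191/2) × (24) = 86292.

frame 86292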